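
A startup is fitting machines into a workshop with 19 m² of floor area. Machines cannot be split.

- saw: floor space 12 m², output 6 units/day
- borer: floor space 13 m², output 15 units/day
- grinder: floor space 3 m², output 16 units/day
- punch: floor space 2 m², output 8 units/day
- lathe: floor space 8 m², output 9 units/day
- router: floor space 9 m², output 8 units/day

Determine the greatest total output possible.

39

This is a 0-1 knapsack instance.
borer + grinder + punch: floor space 13 + 3 + 2 = 18 ≤ 19, output 15 + 16 + 8 = 39.
grinder + punch + lathe: floor space 3 + 2 + 8 = 13 ≤ 19, output 16 + 8 + 9 = 33.
Best is borer, grinder, and punch with total output 39.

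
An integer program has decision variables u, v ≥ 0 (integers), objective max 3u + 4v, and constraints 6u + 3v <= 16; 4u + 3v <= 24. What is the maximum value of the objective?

The continuous relaxation peaks at (0, 5.33) with value 21.33; rounding to a feasible lattice point costs some objective.
(u,v)=(0,5) is feasible, giving 20.
(u,v)=(0,4) is feasible, giving 16.
Maximum is 20 at (u,v)=(0,5).

20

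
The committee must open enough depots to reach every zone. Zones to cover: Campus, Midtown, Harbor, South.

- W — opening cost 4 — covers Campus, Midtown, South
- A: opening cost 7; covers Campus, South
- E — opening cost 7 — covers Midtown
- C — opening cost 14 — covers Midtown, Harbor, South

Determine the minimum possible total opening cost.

18

This is a weighted set-cover instance.
Choose W and C: together they cover Campus, Midtown, Harbor, South — every zone.
Total opening cost: 4 + 14 = 18.
No cover costs less than 18.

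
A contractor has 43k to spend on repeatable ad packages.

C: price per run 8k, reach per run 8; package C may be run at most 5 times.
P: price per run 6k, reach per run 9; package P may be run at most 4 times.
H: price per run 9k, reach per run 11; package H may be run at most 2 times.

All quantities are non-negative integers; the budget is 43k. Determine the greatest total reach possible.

This is a bounded integer knapsack.
1×C, 4×P, and 1×H: price 41 ≤ 43, reach 1·8 + 4·9 + 1·11 = 55.
4×P and 2×H: price 42 ≤ 43, reach 4·9 + 2·11 = 58.
Best is 58.

58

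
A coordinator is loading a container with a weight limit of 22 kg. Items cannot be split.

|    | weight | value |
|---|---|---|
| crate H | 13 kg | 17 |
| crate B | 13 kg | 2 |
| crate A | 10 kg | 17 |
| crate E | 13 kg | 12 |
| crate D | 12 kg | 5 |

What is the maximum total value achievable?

22

This is an integer program with binary decision variables.
crate A: weight 10 ≤ 22, value 17.
crate A + crate D: weight 10 + 12 = 22 ≤ 22, value 17 + 5 = 22.
Best is crate A and crate D with total value 22.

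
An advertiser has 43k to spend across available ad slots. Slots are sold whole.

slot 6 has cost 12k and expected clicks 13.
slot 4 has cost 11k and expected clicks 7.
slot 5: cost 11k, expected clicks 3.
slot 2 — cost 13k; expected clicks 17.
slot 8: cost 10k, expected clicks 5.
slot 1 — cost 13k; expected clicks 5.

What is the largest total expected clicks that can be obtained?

Take slot 6, slot 4, and slot 2: cost 12 + 11 + 13 = 36 ≤ 43, expected clicks 13 + 7 + 17 = 37.
No other feasible combination does better.

37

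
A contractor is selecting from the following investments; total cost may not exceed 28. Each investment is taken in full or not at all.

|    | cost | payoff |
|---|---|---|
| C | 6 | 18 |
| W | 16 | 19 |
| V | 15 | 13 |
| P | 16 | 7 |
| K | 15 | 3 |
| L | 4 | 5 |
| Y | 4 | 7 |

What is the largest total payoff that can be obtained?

Treat it as a binary knapsack problem.
Allowing fractional choices, the relaxed optimum would be about 46.6, but investments are indivisible.
C + W + L: cost 6 + 16 + 4 = 26 ≤ 28, payoff 18 + 19 + 5 = 42.
C + W + Y: cost 6 + 16 + 4 = 26 ≤ 28, payoff 18 + 19 + 7 = 44.
Best is C, W, and Y with total payoff 44.

44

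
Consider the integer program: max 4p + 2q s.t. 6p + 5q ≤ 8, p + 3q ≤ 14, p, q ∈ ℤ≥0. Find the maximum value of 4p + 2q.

The continuous relaxation peaks at (1.33, 0) with value 5.33; rounding to a feasible lattice point costs some objective.
(p,q)=(1,0): 6·1+5·0=6≤8, 1·1+3·0=1≤14, objective 4.
(p,q)=(0,1): 6·0+5·1=5≤8, 1·0+3·1=3≤14, objective 2.
(p,q)=(0,0): 6·0+5·0=0≤8, 1·0+3·0=0≤14, objective 0.
No feasible integer point exceeds 4.

4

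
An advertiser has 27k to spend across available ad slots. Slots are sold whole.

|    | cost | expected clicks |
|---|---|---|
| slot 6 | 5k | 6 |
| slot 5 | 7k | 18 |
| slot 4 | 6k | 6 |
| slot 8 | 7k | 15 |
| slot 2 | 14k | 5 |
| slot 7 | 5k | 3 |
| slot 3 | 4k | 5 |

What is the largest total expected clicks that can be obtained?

45

slot 6 + slot 5 + slot 4 + slot 8: cost 5 + 7 + 6 + 7 = 25 ≤ 27, expected clicks 6 + 18 + 6 + 15 = 45.
slot 6 + slot 5 + slot 8 + slot 3: cost 5 + 7 + 7 + 4 = 23 ≤ 27, expected clicks 6 + 18 + 15 + 5 = 44.
Best is slot 6, slot 5, slot 4, and slot 8 with total expected clicks 45.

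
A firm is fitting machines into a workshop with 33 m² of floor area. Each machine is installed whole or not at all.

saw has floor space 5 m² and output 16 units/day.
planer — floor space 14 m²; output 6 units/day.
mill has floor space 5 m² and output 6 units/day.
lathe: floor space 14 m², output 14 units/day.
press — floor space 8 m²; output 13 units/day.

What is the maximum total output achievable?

49

This is an integer program with binary decision variables.
saw + planer + mill + press: floor space 5 + 14 + 5 + 8 = 32 ≤ 33, output 16 + 6 + 6 + 13 = 41.
saw + lathe + press: floor space 5 + 14 + 8 = 27 ≤ 33, output 16 + 14 + 13 = 43.
saw + mill + lathe + press: floor space 5 + 5 + 14 + 8 = 32 ≤ 33, output 16 + 6 + 14 + 13 = 49.
Best is saw, mill, lathe, and press with total output 49.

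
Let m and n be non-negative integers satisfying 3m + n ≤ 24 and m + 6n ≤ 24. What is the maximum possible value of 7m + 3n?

The continuous relaxation peaks at (7.06, 2.82) with value 57.88; rounding to a feasible lattice point costs some objective.
(m,n)=(8,0) is feasible, giving 56.
(m,n)=(7,2) is feasible, giving 55.
(m,n)=(7,1) is feasible, giving 52.
No feasible integer point exceeds 56.

56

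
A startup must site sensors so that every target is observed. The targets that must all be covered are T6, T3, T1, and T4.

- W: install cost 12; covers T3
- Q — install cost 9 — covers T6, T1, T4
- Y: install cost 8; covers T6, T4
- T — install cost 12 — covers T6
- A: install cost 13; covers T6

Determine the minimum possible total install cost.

This is an integer covering problem.
Choose W and Q: together they cover T6, T3, T1, T4 — every target.
Total install cost: 12 + 9 = 21.
No cover costs less than 21.

21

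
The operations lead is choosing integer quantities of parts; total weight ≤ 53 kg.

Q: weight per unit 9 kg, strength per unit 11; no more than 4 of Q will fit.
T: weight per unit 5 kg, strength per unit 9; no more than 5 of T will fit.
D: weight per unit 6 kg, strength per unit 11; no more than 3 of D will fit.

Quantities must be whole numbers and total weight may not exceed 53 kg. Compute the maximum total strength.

This is a bounded integer knapsack.
D has the best ratio (11/6); taking only D gives at most 3×11 = 33 (stopped by the supply cap of 3).
Mixing does better — 1×Q, 5×T, and 3×D: weight 52 ≤ 53, strength 1·11 + 5·9 + 3·11 = 89.

89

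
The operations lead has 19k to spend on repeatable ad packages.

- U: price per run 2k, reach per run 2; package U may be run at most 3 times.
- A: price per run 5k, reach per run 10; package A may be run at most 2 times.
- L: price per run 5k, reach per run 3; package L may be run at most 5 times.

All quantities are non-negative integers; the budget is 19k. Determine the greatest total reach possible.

27

A has the best ratio (10/5); taking only A gives at most 2×10 = 20 (stopped by the supply cap of 2).
Mixing does better — 2×U, 2×A, and 1×L: price 19 ≤ 19, reach 2·2 + 2·10 + 1·3 = 27.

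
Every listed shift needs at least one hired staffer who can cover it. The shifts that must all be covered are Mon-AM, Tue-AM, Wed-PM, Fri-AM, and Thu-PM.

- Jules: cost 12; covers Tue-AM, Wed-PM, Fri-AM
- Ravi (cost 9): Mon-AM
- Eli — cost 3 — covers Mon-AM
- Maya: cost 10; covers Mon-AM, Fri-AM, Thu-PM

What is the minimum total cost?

Choose Jules and Maya: together they cover Mon-AM, Tue-AM, Wed-PM, Fri-AM, Thu-PM — every shift.
Total cost: 12 + 10 = 22.

22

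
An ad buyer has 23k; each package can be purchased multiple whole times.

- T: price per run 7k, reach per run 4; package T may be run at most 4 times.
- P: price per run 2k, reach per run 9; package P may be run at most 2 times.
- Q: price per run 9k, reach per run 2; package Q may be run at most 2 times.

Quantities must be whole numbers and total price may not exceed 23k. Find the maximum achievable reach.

26

P has the best ratio (9/2); taking only P gives at most 2×9 = 18 (stopped by the supply cap of 2).
Mixing does better — 2×T and 2×P: price 18 ≤ 23, reach 2·4 + 2·9 = 26.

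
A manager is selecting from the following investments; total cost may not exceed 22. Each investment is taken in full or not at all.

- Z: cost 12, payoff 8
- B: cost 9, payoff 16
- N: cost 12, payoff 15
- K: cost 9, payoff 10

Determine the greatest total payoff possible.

31

Allowing fractional choices, the relaxed optimum would be about 32.1, but investments are indivisible.
B + N: cost 9 + 12 = 21 ≤ 22, payoff 16 + 15 = 31.
B + K: cost 9 + 9 = 18 ≤ 22, payoff 16 + 10 = 26.
Best is B and N with total payoff 31.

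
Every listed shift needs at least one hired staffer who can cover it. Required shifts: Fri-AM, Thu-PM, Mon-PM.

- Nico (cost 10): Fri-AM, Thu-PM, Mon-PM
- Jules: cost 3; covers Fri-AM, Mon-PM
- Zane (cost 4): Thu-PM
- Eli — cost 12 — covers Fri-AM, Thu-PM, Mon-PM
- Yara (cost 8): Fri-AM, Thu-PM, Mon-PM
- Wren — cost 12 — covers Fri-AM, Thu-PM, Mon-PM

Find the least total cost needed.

7

This is an integer covering problem.
Choose Jules and Zane: together they cover Fri-AM, Thu-PM, Mon-PM — every shift.
Total cost: 3 + 4 = 7.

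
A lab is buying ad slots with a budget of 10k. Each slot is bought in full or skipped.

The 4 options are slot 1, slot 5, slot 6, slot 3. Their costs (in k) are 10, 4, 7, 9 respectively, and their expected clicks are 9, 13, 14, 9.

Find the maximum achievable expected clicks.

Treat it as a binary knapsack problem.
Allowing fractional choices, the relaxed optimum would be about 25.0, but ad slots are indivisible.
slot 5: cost 4 ≤ 10, expected clicks 13.
slot 3: cost 9 ≤ 10, expected clicks 9.
slot 6: cost 7 ≤ 10, expected clicks 14.
Best is slot 6 with total expected clicks 14.

14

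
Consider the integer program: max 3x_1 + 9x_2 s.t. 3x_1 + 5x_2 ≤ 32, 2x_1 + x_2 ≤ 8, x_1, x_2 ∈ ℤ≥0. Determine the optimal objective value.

54

(x_1,x_2)=(0,6): 3·0+5·6=30≤32, 2·0+1·6=6≤8, objective 54.
(x_1,x_2)=(1,5): 3·1+5·5=28≤32, 2·1+1·5=7≤8, objective 48.
(x_1,x_2)=(0,5): 3·0+5·5=25≤32, 2·0+1·5=5≤8, objective 45.
The best lattice point is (0,6), giving 54.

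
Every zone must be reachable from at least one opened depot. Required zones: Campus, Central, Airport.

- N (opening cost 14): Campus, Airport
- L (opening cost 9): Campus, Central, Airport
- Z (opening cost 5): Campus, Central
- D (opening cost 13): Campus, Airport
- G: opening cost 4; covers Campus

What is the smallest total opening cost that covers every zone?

9

The greedy cost-per-new-zone heuristic would pick Z and L for 14, but a cheaper cover exists.
L alone covers Campus, Central, Airport — every zone.
Total opening cost: 9.
No cover costs less than 9.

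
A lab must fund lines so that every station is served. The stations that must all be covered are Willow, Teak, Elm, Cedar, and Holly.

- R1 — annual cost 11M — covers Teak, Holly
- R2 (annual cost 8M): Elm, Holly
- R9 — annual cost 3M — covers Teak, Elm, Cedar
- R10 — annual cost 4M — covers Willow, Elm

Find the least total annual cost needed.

15

Choose R2, R9, and R10: together they cover Willow, Teak, Elm, Cedar, Holly — every station.
Total annual cost: 8 + 3 + 4 = 15.
No cover costs less than 15.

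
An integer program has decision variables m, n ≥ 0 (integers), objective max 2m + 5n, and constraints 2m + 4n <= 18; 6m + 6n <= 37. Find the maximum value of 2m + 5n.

(m,n)=(1,4) is feasible, giving 22.
(m,n)=(0,4) is feasible, giving 20.
(m,n)=(2,3) is feasible, giving 19.
No feasible integer point exceeds 22.

22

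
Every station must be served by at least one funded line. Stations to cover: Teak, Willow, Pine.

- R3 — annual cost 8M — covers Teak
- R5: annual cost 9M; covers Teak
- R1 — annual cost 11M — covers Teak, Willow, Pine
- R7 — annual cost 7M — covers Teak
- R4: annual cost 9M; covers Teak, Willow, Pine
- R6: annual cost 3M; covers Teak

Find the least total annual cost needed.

This is an integer covering problem.
R4 alone covers Teak, Willow, Pine — every station.
Total annual cost: 9.
No cover costs less than 9.

9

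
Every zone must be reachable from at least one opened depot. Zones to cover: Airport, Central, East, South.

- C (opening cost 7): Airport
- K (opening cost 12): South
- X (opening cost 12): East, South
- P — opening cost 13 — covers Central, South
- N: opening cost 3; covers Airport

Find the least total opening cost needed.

Choose X, P, and N: together they cover Airport, Central, East, South — every zone.
Total opening cost: 12 + 13 + 3 = 28.

28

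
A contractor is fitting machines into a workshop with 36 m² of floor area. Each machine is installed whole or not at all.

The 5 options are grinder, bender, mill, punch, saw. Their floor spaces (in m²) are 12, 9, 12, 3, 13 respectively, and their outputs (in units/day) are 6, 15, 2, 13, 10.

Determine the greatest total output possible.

bender + punch + saw: floor space 9 + 3 + 13 = 25 ≤ 36, output 15 + 13 + 10 = 38.
grinder + bender + mill + punch: floor space 12 + 9 + 12 + 3 = 36 ≤ 36, output 6 + 15 + 2 + 13 = 36.
grinder + bender + punch: floor space 12 + 9 + 3 = 24 ≤ 36, output 6 + 15 + 13 = 34.
Best is bender, punch, and saw with total output 38.

38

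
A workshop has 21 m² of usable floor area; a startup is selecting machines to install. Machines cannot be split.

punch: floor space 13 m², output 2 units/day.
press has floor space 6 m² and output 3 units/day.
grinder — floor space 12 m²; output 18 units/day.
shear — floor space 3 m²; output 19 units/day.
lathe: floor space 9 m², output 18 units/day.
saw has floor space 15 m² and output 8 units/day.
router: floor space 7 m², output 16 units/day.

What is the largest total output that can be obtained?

53

This is a 0-1 knapsack instance.
Allowing fractional choices, the relaxed optimum would be about 56.0, but machines are indivisible.
press + shear + lathe: floor space 6 + 3 + 9 = 18 ≤ 21, output 3 + 19 + 18 = 40.
shear + lathe + router: floor space 3 + 9 + 7 = 19 ≤ 21, output 19 + 18 + 16 = 53.
Best is shear, lathe, and router with total output 53.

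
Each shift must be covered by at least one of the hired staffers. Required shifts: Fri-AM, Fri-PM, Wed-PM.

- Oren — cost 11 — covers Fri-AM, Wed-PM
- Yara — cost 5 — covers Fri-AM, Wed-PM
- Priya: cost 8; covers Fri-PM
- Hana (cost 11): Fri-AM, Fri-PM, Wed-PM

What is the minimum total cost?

11

The greedy cost-per-new-shift heuristic would pick Yara and Priya for 13, but a cheaper cover exists.
Hana alone covers Fri-AM, Fri-PM, Wed-PM — every shift.
Total cost: 11.
No cover costs less than 11.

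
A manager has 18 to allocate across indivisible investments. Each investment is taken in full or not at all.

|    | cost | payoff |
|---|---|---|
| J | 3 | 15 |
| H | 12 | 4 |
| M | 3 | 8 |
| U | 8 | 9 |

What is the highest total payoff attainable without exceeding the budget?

J + H + M: cost 3 + 12 + 3 = 18 ≤ 18, payoff 15 + 4 + 8 = 27.
J + M + U: cost 3 + 3 + 8 = 14 ≤ 18, payoff 15 + 8 + 9 = 32.
J + U: cost 3 + 8 = 11 ≤ 18, payoff 15 + 9 = 24.
Best is J, M, and U with total payoff 32.

32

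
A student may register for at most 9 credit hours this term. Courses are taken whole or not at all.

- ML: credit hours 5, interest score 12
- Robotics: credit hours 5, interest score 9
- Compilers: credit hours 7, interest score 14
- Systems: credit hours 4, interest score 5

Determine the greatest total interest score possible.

17

This is a 0-1 knapsack instance.
Allowing fractional choices, the relaxed optimum would be about 20.0, but courses are indivisible.
ML + Systems: credit hours 5 + 4 = 9 ≤ 9, interest score 12 + 5 = 17.
Compilers: credit hours 7 ≤ 9, interest score 14.
Robotics + Systems: credit hours 5 + 4 = 9 ≤ 9, interest score 9 + 5 = 14.
Best is ML and Systems with total interest score 17.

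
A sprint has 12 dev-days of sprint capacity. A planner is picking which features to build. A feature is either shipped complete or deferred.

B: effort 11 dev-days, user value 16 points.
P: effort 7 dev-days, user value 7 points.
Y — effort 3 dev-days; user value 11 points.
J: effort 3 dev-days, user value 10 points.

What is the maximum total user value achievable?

Allowing fractional choices, the relaxed optimum would be about 29.7, but features are indivisible.
P + Y: effort 7 + 3 = 10 ≤ 12, user value 7 + 11 = 18.
P + J: effort 7 + 3 = 10 ≤ 12, user value 7 + 10 = 17.
Y + J: effort 3 + 3 = 6 ≤ 12, user value 11 + 10 = 21.
Best is Y and J with total user value 21.

21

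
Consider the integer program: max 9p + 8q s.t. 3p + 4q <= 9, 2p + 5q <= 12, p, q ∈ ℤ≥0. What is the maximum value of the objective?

27

(p,q)=(3,0): 3·3+4·0=9≤9, 2·3+5·0=6≤12, objective 27.
(p,q)=(2,0): 3·2+4·0=6≤9, 2·2+5·0=4≤12, objective 18.
The best lattice point is (3,0), giving 27.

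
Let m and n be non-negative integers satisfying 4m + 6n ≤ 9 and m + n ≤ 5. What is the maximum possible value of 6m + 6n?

The continuous relaxation peaks at (2.25, 0) with value 13.50; rounding to a feasible lattice point costs some objective.
(m,n)=(2,0) is feasible, giving 12.
(m,n)=(1,0) is feasible, giving 6.
No feasible integer point exceeds 12.

12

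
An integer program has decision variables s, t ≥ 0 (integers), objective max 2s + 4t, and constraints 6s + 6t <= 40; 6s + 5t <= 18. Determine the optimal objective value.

Relaxing integrality, the LP optimum is 14.40 at (s,t) = (0, 3.6), which is not an integer point.
(s,t)=(0,3): 6·0+6·3=18≤40, 6·0+5·3=15≤18, objective 12.
(s,t)=(1,2): 6·1+6·2=18≤40, 6·1+5·2=16≤18, objective 10.
(s,t)=(0,2): 6·0+6·2=12≤40, 6·0+5·2=10≤18, objective 8.
The best lattice point is (0,3), giving 12.

12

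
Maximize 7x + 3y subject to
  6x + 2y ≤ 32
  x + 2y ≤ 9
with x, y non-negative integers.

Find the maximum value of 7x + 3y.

Relaxing integrality, the LP optimum is 38.80 at (x,y) = (4.6, 2.2), which is not an integer point.
(x,y)=(5,1) is feasible, giving 38.
(x,y)=(5,0) is feasible, giving 35.
Maximum is 38 at (x,y)=(5,1).

38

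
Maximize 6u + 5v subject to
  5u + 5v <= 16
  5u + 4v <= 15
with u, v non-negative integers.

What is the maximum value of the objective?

(u,v)=(3,0) is feasible, giving 18.
(u,v)=(2,1) is feasible, giving 17.
No feasible integer point exceeds 18.

18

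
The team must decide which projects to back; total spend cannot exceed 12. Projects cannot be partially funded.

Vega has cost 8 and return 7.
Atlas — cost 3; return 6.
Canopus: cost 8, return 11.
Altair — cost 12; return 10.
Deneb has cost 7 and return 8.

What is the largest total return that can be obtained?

17

This is an integer program with binary decision variables.
Allowing fractional choices, the relaxed optimum would be about 18.1, but projects are indivisible.
Atlas + Canopus: cost 3 + 8 = 11 ≤ 12, return 6 + 11 = 17.
Atlas + Deneb: cost 3 + 7 = 10 ≤ 12, return 6 + 8 = 14.
Vega + Atlas: cost 8 + 3 = 11 ≤ 12, return 7 + 6 = 13.
Best is Atlas and Canopus with total return 17.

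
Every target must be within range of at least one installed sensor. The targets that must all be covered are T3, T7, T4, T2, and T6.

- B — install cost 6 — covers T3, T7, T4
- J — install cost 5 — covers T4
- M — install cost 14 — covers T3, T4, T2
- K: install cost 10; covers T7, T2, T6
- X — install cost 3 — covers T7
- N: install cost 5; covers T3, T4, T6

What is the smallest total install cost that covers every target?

15

The greedy cost-per-new-target heuristic would pick N, X, and K for 18, but a cheaper cover exists.
Choose K and N: together they cover T3, T7, T4, T2, T6 — every target.
Total install cost: 10 + 5 = 15.
No cover costs less than 15.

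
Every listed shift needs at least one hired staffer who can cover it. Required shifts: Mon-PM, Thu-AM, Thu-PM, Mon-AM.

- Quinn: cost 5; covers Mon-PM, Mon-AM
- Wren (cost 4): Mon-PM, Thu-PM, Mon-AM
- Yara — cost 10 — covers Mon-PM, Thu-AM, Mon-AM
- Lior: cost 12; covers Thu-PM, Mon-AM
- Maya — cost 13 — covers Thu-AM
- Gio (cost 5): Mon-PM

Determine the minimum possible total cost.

Choose Wren and Yara: together they cover Mon-PM, Thu-AM, Thu-PM, Mon-AM — every shift.
Total cost: 4 + 10 = 14.
No cover costs less than 14.

14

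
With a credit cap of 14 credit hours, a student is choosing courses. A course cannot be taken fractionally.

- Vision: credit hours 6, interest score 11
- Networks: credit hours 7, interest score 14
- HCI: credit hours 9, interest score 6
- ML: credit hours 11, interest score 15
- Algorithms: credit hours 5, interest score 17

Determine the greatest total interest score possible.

31

This is an integer program with binary decision variables.
Networks + Algorithms: credit hours 7 + 5 = 12 ≤ 14, interest score 14 + 17 = 31.
Vision + Algorithms: credit hours 6 + 5 = 11 ≤ 14, interest score 11 + 17 = 28.
Best is Networks and Algorithms with total interest score 31.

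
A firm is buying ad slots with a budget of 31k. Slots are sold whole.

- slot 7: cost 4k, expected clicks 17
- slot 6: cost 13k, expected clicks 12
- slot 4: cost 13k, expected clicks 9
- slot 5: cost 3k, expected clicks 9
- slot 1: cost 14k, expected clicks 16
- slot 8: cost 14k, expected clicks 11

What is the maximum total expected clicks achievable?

Allowing fractional choices, the relaxed optimum would be about 51.2, but ad slots are indivisible.
slot 7 + slot 5 + slot 1: cost 4 + 3 + 14 = 21 ≤ 31, expected clicks 17 + 9 + 16 = 42.
slot 7 + slot 6 + slot 1: cost 4 + 13 + 14 = 31 ≤ 31, expected clicks 17 + 12 + 16 = 45.
slot 7 + slot 4 + slot 1: cost 4 + 13 + 14 = 31 ≤ 31, expected clicks 17 + 9 + 16 = 42.
Best is slot 7, slot 6, and slot 1 with total expected clicks 45.

45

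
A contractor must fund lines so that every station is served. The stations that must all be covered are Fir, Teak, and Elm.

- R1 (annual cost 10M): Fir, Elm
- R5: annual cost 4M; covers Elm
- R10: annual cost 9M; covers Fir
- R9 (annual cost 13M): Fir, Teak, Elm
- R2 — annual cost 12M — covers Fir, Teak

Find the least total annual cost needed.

The greedy cost-per-new-station heuristic would pick R5 and R2 for 16, but a cheaper cover exists.
R9 alone covers Fir, Teak, Elm — every station.
Total annual cost: 13.
No cover costs less than 13.

13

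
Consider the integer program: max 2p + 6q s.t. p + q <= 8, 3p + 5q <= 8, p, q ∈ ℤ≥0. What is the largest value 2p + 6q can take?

(p,q)=(1,1): 1·1+1·1=2≤8, 3·1+5·1=8≤8, objective 8.
(p,q)=(0,1): 1·0+1·1=1≤8, 3·0+5·1=5≤8, objective 6.
(p,q)=(2,0): 1·2+1·0=2≤8, 3·2+5·0=6≤8, objective 4.
Maximum is 8 at (p,q)=(1,1).

8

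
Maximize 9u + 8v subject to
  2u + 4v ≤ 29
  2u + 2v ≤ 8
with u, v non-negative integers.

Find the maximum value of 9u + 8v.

(u,v)=(4,0): 2·4+4·0=8≤29, 2·4+2·0=8≤8, objective 36.
(u,v)=(3,1): 2·3+4·1=10≤29, 2·3+2·1=8≤8, objective 35.
(u,v)=(3,0): 2·3+4·0=6≤29, 2·3+2·0=6≤8, objective 27.
No feasible integer point exceeds 36.

36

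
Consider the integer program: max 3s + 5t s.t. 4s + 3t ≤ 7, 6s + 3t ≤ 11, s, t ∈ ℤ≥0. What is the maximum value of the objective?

10

The continuous relaxation peaks at (0, 2.33) with value 11.67; rounding to a feasible lattice point costs some objective.
(s,t)=(0,2): 4·0+3·2=6≤7, 6·0+3·2=6≤11, objective 10.
(s,t)=(1,1): 4·1+3·1=7≤7, 6·1+3·1=9≤11, objective 8.
(s,t)=(0,1): 4·0+3·1=3≤7, 6·0+3·1=3≤11, objective 5.
Maximum is 10 at (s,t)=(0,2).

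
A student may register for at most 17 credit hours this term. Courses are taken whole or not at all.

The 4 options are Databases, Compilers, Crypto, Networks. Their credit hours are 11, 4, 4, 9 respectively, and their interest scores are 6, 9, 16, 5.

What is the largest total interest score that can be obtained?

30

Databases + Crypto: credit hours 11 + 4 = 15 ≤ 17, interest score 6 + 16 = 22.
Compilers + Crypto: credit hours 4 + 4 = 8 ≤ 17, interest score 9 + 16 = 25.
Compilers + Crypto + Networks: credit hours 4 + 4 + 9 = 17 ≤ 17, interest score 9 + 16 + 5 = 30.
Best is Compilers, Crypto, and Networks with total interest score 30.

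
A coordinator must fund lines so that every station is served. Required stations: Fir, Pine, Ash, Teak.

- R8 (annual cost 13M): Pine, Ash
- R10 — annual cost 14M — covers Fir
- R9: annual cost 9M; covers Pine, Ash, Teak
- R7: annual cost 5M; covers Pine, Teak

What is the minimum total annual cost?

23

The greedy cost-per-new-station heuristic would pick R7, R9, and R10 for 28, but a cheaper cover exists.
Choose R10 and R9: together they cover Fir, Pine, Ash, Teak — every station.
Total annual cost: 14 + 9 = 23.
No cover costs less than 23.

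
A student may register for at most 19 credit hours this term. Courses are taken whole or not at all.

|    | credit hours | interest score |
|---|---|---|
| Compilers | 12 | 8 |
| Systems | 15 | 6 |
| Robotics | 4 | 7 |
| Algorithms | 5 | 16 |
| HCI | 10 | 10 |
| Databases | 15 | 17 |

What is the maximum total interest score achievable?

33

Allowing fractional choices, the relaxed optimum would be about 34.3, but courses are indivisible.
Compilers + Algorithms: credit hours 12 + 5 = 17 ≤ 19, interest score 8 + 16 = 24.
Robotics + Algorithms + HCI: credit hours 4 + 5 + 10 = 19 ≤ 19, interest score 7 + 16 + 10 = 33.
Algorithms + HCI: credit hours 5 + 10 = 15 ≤ 19, interest score 16 + 10 = 26.
Best is Robotics, Algorithms, and HCI with total interest score 33.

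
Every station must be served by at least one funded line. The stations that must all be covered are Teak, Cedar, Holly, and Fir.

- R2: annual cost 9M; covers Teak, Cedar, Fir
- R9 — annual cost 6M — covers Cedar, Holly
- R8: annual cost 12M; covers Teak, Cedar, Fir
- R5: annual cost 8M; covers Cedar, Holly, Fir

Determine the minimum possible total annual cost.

15

The greedy cost-per-new-station heuristic would pick R5 and R2 for 17, but a cheaper cover exists.
Choose R2 and R9: together they cover Teak, Cedar, Holly, Fir — every station.
Total annual cost: 9 + 6 = 15.
No cover costs less than 15.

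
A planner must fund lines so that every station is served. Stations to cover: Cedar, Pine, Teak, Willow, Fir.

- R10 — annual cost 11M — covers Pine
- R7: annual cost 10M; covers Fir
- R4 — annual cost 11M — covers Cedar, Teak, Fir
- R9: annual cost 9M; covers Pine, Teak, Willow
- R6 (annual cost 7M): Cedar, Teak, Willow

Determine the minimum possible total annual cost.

20

This is an integer covering problem.
The greedy cost-per-new-station heuristic would pick R6, R9, and R7 for 26, but a cheaper cover exists.
Choose R4 and R9: together they cover Cedar, Pine, Teak, Willow, Fir — every station.
Total annual cost: 11 + 9 = 20.
No cover costs less than 20.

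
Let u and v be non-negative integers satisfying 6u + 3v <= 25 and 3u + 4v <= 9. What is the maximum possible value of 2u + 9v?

Relaxing integrality, the LP optimum is 20.25 at (u,v) = (0, 2.25), which is not an integer point.
(u,v)=(0,2): 6·0+3·2=6≤25, 3·0+4·2=8≤9, objective 18.
(u,v)=(1,1): 6·1+3·1=9≤25, 3·1+4·1=7≤9, objective 11.
(u,v)=(0,1): 6·0+3·1=3≤25, 3·0+4·1=4≤9, objective 9.
No feasible integer point exceeds 18.

18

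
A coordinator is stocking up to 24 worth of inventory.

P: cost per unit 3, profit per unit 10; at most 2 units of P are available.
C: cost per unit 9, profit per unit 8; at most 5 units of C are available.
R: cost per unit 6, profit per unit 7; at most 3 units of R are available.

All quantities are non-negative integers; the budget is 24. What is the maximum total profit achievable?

41

This is a bounded integer knapsack.
2×P and 3×R: cost 24 ≤ 24, profit 2·10 + 3·7 = 41.
2×P and 2×C: cost 24 ≤ 24, profit 2·10 + 2·8 = 36.
Best is 41.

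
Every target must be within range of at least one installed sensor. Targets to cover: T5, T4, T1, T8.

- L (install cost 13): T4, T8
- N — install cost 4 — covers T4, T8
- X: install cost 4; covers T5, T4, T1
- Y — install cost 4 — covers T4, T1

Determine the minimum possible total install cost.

8

Choose N and X: together they cover T5, T4, T1, T8 — every target.
Total install cost: 4 + 4 = 8.
No cover costs less than 8.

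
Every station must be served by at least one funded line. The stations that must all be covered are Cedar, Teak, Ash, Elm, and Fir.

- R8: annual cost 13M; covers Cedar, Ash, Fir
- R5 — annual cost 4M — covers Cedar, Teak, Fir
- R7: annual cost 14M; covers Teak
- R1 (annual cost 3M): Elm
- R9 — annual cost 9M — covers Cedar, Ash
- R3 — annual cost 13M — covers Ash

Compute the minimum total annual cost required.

This is an integer covering problem.
Choose R5, R1, and R9: together they cover Cedar, Teak, Ash, Elm, Fir — every station.
Total annual cost: 4 + 3 + 9 = 16.

16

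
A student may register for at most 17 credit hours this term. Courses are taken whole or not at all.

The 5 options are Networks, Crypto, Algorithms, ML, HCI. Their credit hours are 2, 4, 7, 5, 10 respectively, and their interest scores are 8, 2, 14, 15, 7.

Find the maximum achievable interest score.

Treat it as a binary knapsack problem.
Crypto + Algorithms + ML: credit hours 4 + 7 + 5 = 16 ≤ 17, interest score 2 + 14 + 15 = 31.
Networks + ML + HCI: credit hours 2 + 5 + 10 = 17 ≤ 17, interest score 8 + 15 + 7 = 30.
Networks + Algorithms + ML: credit hours 2 + 7 + 5 = 14 ≤ 17, interest score 8 + 14 + 15 = 37.
Best is Networks, Algorithms, and ML with total interest score 37.

37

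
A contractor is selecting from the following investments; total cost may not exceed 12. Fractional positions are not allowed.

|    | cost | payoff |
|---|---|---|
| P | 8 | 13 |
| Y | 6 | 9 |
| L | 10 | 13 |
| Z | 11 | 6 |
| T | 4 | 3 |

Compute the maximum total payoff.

16

Allowing fractional choices, the relaxed optimum would be about 19.0, but investments are indivisible.
P + T: cost 8 + 4 = 12 ≤ 12, payoff 13 + 3 = 16.
L: cost 10 ≤ 12, payoff 13.
P: cost 8 ≤ 12, payoff 13.
Best is P and T with total payoff 16.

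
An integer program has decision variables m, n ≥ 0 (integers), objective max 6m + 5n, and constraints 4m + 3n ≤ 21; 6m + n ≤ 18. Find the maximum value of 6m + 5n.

(m,n)=(0,7): 4·0+3·7=21≤21, 6·0+1·7=7≤18, objective 35.
(m,n)=(0,6): 4·0+3·6=18≤21, 6·0+1·6=6≤18, objective 30.
No feasible integer point exceeds 35.

35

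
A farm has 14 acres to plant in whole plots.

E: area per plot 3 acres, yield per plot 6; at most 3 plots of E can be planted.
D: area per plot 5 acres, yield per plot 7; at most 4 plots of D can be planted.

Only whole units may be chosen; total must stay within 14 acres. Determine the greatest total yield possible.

Take 3×E and 1×D: area 14 ≤ 14, yield 3·6 + 1·7 = 25.
E has the best ratio (6/3) and is taken to its limit of 3; remaining capacity is filled optimally with the others.

25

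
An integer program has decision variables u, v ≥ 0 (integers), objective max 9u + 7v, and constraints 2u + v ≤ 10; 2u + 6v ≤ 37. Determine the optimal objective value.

55

Relaxing integrality, the LP optimum is 58.50 at (u,v) = (2.3, 5.4), which is not an integer point.
(u,v)=(3,4): 2·3+1·4=10≤10, 2·3+6·4=30≤37, objective 55.
(u,v)=(2,5): 2·2+1·5=9≤10, 2·2+6·5=34≤37, objective 53.
(u,v)=(3,3): 2·3+1·3=9≤10, 2·3+6·3=24≤37, objective 48.
(u,v)=(2,4): 2·2+1·4=8≤10, 2·2+6·4=28≤37, objective 46.
No feasible integer point exceeds 55.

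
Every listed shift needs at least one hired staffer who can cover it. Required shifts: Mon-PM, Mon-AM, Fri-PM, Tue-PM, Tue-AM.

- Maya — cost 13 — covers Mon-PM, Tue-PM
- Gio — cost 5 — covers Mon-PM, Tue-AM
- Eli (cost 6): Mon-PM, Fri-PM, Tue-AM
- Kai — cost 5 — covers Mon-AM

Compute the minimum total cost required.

This is an integer covering problem.
Choose Maya, Eli, and Kai: together they cover Mon-PM, Mon-AM, Fri-PM, Tue-PM, Tue-AM — every shift.
Total cost: 13 + 6 + 5 = 24.
No cover costs less than 24.

24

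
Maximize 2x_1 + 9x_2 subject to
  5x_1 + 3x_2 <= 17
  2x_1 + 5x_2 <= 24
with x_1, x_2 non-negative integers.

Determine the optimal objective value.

(x_1,x_2)=(1,4): 5·1+3·4=17≤17, 2·1+5·4=22≤24, objective 38.
(x_1,x_2)=(0,4): 5·0+3·4=12≤17, 2·0+5·4=20≤24, objective 36.
No feasible integer point exceeds 38.

38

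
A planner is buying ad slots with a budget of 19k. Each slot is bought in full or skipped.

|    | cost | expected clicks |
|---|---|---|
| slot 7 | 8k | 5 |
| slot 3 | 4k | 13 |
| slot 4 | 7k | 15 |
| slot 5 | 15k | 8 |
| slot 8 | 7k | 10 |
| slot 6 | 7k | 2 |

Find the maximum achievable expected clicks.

38

This is an integer program with binary decision variables.
Take slot 3, slot 4, and slot 8: cost 4 + 7 + 7 = 18 ≤ 19, expected clicks 13 + 15 + 10 = 38.
No other feasible combination does better.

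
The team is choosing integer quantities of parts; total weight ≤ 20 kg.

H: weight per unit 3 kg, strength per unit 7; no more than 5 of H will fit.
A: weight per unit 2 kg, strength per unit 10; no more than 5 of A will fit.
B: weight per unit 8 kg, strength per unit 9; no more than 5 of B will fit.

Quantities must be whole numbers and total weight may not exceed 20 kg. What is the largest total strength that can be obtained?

3×H and 5×A: weight 19 ≤ 20, strength 3·7 + 5·10 = 71.
4×H and 4×A: weight 20 ≤ 20, strength 4·7 + 4·10 = 68.
Best is 71.

71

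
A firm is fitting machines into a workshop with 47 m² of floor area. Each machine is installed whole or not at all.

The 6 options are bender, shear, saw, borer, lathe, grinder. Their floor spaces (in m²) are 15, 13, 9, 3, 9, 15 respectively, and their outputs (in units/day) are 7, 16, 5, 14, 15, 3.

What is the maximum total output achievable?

This is an integer program with binary decision variables.
bender + shear + borer + lathe: floor space 15 + 13 + 3 + 9 = 40 ≤ 47, output 7 + 16 + 14 + 15 = 52.
shear + saw + borer + lathe: floor space 13 + 9 + 3 + 9 = 34 ≤ 47, output 16 + 5 + 14 + 15 = 50.
Best is bender, shear, borer, and lathe with total output 52.

52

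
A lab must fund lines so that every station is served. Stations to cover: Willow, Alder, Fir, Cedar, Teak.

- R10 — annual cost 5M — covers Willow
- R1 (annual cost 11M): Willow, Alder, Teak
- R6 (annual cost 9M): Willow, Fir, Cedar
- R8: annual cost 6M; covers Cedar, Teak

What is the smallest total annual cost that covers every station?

This is an integer covering problem.
Choose R1 and R6: together they cover Willow, Alder, Fir, Cedar, Teak — every station.
Total annual cost: 11 + 9 = 20.
No cover costs less than 20.

20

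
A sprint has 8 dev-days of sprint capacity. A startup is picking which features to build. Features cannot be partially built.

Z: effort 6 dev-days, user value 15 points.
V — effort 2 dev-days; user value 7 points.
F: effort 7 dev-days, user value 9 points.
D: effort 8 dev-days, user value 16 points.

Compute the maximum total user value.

Take Z and V: effort 6 + 2 = 8 ≤ 8, user value 15 + 7 = 22.
No other feasible combination does better.

22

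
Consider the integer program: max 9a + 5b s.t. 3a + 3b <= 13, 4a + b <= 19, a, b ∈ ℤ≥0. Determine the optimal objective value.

The continuous relaxation peaks at (4.33, 0) with value 39.00; rounding to a feasible lattice point costs some objective.
(a,b)=(4,0): 3·4+3·0=12≤13, 4·4+1·0=16≤19, objective 36.
(a,b)=(3,1): 3·3+3·1=12≤13, 4·3+1·1=13≤19, objective 32.
(a,b)=(3,0): 3·3+3·0=9≤13, 4·3+1·0=12≤19, objective 27.
Maximum is 36 at (a,b)=(4,0).

36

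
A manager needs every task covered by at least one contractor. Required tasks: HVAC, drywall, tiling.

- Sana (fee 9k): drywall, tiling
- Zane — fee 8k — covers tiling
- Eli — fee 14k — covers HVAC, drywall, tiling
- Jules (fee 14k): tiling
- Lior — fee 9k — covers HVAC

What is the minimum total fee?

14

The greedy cost-per-new-task heuristic would pick Sana and Lior for 18, but a cheaper cover exists.
Eli alone covers HVAC, drywall, tiling — every task.
Total fee: 14.
No cover costs less than 14.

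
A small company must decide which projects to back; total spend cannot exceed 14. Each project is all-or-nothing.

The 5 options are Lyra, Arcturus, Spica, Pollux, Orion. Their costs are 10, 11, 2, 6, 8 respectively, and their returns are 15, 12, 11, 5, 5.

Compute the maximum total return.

Take Lyra and Spica: cost 10 + 2 = 12 ≤ 14, return 15 + 11 = 26.
No other feasible combination does better.

26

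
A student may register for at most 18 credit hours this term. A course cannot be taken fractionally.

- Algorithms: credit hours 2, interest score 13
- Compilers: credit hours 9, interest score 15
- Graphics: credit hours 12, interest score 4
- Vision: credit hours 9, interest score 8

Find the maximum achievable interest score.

28

Treat it as a binary knapsack problem.
Algorithms + Vision: credit hours 2 + 9 = 11 ≤ 18, interest score 13 + 8 = 21.
Algorithms + Compilers: credit hours 2 + 9 = 11 ≤ 18, interest score 13 + 15 = 28.
Compilers + Vision: credit hours 9 + 9 = 18 ≤ 18, interest score 15 + 8 = 23.
Best is Algorithms and Compilers with total interest score 28.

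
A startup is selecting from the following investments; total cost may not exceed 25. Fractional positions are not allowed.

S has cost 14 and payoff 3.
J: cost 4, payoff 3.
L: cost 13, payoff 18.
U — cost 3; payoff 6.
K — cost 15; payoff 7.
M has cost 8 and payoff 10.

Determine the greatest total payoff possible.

34

Treat it as a binary knapsack problem.
Allowing fractional choices, the relaxed optimum would be about 34.8, but investments are indivisible.
L + M: cost 13 + 8 = 21 ≤ 25, payoff 18 + 10 = 28.
L + U + M: cost 13 + 3 + 8 = 24 ≤ 25, payoff 18 + 6 + 10 = 34.
J + L + M: cost 4 + 13 + 8 = 25 ≤ 25, payoff 3 + 18 + 10 = 31.
Best is L, U, and M with total payoff 34.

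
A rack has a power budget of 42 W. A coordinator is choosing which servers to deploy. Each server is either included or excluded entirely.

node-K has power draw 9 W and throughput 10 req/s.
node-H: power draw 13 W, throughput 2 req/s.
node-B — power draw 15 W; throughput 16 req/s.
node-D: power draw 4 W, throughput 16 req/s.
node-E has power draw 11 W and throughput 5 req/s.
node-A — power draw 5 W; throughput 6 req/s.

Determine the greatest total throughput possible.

This is an integer program with binary decision variables.
Allowing fractional choices, the relaxed optimum would be about 52.1, but servers are indivisible.
node-K + node-B + node-D + node-A: power draw 9 + 15 + 4 + 5 = 33 ≤ 42, throughput 10 + 16 + 16 + 6 = 48.
node-K + node-B + node-D + node-E: power draw 9 + 15 + 4 + 11 = 39 ≤ 42, throughput 10 + 16 + 16 + 5 = 47.
Best is node-K, node-B, node-D, and node-A with total throughput 48.

48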